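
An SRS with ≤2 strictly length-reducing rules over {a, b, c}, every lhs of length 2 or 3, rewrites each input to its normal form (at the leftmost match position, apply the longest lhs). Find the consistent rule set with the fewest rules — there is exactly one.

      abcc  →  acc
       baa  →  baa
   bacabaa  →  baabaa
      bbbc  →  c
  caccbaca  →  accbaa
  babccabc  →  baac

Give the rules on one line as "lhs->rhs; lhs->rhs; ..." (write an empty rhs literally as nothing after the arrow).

  | abcc => acc
  | baa
  | bacabaa => baabaa
  | bbbc => bbc => bc => c

bc->c; ca->a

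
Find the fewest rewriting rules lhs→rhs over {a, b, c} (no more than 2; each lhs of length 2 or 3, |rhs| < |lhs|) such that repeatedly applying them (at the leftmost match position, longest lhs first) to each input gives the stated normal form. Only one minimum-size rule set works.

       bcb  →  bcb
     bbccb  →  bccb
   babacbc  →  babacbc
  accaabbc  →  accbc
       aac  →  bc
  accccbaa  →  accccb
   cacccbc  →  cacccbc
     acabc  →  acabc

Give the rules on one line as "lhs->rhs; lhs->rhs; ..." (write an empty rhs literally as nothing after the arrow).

aa->b; bb->b

  | bcb
  | bbccb => bccb
  | babacbc
  | accaabbc => accbbbc => accbbc => accbc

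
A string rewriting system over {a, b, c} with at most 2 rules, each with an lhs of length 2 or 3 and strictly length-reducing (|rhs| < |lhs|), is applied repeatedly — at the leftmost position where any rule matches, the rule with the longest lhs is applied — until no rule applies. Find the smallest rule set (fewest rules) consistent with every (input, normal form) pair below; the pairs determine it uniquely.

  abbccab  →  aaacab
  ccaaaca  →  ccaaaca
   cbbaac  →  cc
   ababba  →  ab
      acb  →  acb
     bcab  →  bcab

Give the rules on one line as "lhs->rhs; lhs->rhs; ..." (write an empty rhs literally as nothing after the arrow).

  | abbccab => aaacab
  | ccaaaca
  | cbbaac => cbac => cc
  | ababba => abba => ab

ba->; bbc->aa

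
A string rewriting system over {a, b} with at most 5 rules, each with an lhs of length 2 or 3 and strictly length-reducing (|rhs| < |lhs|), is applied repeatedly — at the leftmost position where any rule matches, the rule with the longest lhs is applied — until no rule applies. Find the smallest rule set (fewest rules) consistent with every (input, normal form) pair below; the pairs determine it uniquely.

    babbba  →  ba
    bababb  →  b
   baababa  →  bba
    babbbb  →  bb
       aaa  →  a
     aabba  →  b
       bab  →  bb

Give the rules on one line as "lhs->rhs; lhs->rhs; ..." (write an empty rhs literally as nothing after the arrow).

aa->b; aaa->a; ab->b; bbb->a

  | babbba => bbbba => aba => ba
  | bababb => bbabb => bbbb => ab => b
  | baababa => bbbaba => aaba => bba
  | babbbb => bbbbb => abb => bb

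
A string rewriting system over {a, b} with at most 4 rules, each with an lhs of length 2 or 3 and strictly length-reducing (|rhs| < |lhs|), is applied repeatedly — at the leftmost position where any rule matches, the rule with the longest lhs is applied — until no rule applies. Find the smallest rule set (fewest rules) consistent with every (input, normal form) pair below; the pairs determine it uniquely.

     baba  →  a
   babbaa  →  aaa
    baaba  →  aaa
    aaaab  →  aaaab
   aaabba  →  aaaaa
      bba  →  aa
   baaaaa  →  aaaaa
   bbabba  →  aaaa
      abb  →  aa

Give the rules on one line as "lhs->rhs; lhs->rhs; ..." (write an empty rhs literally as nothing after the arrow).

  | baba => ba => a
  | babbaa => bbaa => aaa
  | baaba => aaba => aaa
  | aaaab

ba->a; bab->b; bb->a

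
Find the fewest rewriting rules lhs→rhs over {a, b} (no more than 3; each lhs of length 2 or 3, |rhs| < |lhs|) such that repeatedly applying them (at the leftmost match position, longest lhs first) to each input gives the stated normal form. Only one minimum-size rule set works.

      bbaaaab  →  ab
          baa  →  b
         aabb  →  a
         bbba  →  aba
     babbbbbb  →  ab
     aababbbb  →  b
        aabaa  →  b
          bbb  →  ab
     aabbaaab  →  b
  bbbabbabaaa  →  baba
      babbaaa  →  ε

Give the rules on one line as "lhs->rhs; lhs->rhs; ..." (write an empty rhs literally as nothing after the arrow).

  | bbaaaab => aaaaab => aaab => ab
  | baa => b
  | aabb => bb => a
  | bbba => aba

aa->; abb->b; bb->a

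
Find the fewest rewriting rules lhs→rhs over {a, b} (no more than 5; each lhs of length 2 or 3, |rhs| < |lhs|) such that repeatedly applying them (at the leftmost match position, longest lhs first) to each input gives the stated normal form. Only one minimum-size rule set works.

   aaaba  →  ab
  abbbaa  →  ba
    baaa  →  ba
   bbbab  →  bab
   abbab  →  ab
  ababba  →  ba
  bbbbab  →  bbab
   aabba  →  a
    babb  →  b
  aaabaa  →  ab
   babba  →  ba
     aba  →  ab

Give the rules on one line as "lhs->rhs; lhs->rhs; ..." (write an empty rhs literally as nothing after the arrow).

  | aaaba => aaba => aba => ab
  | abbbaa => baa => ba
  | baaa => baa => ba
  | bbbab => bab

aa->a; aba->ab; abb->; bbb->b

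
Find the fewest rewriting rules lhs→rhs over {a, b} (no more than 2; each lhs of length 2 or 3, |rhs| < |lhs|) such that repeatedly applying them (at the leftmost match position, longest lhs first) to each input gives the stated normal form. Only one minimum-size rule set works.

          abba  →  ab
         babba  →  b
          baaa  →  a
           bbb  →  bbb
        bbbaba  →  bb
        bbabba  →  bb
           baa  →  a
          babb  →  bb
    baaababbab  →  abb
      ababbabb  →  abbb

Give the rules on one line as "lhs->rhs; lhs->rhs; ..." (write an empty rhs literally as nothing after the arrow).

aa->a; ba->

  | abba => ab
  | babba => bba => b
  | baaa => aa => a
  | bbb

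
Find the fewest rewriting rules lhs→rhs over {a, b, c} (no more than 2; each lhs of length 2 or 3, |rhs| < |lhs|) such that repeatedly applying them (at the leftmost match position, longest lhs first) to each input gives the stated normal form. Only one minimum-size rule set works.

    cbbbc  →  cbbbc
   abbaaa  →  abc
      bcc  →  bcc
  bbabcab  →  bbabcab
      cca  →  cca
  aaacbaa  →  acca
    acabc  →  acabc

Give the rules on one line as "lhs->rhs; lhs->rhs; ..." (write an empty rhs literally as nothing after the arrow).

aa->; baa->ca

  | cbbbc
  | abbaaa => abcaa => abc
  | bcc
  | bbabcab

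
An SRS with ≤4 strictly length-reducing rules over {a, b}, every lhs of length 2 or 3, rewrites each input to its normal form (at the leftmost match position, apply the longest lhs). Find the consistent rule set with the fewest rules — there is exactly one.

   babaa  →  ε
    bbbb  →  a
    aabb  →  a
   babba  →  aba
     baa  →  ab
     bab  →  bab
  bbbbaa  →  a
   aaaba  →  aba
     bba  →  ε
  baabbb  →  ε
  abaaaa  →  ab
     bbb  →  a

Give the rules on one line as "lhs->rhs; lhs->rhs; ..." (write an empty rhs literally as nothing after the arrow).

  | babaa => baab => abb => aa => ε
  | bbbb => bbb => bb => a
  | aabb => bb => a
  | babba => baaa => aba

aa->; baa->ab; bb->a; bbb->bb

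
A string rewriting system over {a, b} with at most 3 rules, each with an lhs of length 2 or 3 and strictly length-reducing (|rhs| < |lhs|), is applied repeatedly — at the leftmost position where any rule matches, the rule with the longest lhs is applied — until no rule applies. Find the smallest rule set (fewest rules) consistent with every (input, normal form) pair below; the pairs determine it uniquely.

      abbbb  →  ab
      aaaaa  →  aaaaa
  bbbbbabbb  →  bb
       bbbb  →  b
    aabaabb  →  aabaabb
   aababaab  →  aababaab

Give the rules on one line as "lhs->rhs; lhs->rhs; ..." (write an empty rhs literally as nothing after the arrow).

bba->bb; bbb->

  | abbbb => ab
  | aaaaa
  | bbbbbabbb => bbabbb => bbbbb => bb
  | bbbb => b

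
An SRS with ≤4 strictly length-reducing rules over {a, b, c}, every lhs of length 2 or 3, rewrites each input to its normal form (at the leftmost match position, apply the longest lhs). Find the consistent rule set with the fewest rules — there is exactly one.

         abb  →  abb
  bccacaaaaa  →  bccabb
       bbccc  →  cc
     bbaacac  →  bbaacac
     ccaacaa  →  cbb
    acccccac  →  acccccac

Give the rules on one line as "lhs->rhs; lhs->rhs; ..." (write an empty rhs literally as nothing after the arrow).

  | abb
  | bccacaaaaa => bccabaaa => bccabb
  | bbccc => cc
  | bbaacac

aaa->b; bbc->; caa->b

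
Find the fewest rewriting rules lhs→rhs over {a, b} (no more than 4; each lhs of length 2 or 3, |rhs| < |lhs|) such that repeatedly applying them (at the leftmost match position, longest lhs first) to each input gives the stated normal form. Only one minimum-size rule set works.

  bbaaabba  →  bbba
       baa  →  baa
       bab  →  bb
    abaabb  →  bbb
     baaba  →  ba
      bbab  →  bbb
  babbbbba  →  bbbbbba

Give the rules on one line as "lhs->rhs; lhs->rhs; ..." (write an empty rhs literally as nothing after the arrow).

  | bbaaabba => bbaba => bbba
  | baa
  | bab => bb
  | abaabb => babb => bbb

aab->; aba->b; bab->bb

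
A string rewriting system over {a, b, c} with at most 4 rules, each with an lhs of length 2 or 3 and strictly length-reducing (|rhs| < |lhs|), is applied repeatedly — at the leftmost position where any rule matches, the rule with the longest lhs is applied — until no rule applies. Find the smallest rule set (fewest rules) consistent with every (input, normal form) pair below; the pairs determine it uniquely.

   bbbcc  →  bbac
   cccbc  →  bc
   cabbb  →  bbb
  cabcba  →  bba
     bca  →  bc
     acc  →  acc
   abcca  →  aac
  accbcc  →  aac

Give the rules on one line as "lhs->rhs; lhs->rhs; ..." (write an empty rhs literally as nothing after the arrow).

bcc->ac; ca->c; cb->b

  | bbbcc => bbac
  | cccbc => ccbc => cbc => bc
  | cabbb => cbbb => bbb
  | cabcba => cbcba => bcba => bba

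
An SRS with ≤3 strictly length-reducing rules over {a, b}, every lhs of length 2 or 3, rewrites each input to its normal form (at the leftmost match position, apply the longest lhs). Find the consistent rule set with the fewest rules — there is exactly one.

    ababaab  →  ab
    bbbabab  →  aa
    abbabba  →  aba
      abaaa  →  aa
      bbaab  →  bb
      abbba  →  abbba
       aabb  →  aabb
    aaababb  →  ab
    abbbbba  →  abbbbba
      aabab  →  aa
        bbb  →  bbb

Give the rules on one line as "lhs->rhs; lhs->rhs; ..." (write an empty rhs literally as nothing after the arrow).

  | ababaab => aaaaab => aaab => ab
  | bbbabab => bbaaab => bab => aa
  | abbabba => abaaba => aba
  | abaaa => aa

aaa->a; baa->; bab->aa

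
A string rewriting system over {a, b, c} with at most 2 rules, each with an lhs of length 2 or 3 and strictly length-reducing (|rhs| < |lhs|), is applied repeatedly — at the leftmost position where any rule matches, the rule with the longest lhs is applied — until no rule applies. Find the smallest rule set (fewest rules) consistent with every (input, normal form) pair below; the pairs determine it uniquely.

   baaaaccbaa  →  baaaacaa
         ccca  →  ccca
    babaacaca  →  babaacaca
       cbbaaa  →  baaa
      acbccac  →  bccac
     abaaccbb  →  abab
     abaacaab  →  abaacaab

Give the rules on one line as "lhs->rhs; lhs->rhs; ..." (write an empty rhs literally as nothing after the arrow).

  | baaaaccbaa => baaaacaa
  | ccca
  | babaacaca
  | cbbaaa => baaa

acb->b; cb->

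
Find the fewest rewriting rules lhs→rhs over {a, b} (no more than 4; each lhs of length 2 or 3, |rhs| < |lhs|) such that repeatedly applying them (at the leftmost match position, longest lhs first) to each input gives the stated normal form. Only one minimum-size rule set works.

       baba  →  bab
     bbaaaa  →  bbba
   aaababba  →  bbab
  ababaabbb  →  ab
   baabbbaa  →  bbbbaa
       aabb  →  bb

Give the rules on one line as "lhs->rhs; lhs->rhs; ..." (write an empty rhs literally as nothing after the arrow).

  | baba => bab
  | bbaaaa => bbba
  | aaababba => bbabba => bbaba => bbab
  | ababaabbb => abbaabbb => abaabbb => ababbb => abbbb => abbb => abb => ab

aaa->b; aab->b; aba->ab; abb->ab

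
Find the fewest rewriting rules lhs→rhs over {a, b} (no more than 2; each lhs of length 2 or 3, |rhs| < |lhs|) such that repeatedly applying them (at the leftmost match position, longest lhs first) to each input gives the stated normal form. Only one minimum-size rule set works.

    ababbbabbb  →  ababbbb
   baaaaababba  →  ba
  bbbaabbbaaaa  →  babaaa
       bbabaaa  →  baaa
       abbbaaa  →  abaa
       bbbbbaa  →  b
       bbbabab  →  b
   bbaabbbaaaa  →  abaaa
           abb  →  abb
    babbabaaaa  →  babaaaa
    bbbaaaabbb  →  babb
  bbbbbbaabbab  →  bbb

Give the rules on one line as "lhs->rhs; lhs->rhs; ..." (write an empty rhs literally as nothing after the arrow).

  | ababbbabbb => ababbbb
  | baaaaababba => baaaabba => baaba => ba
  | bbbaabbbaaaa => babbbaaaa => babaaa
  | bbabaaa => baaa

aab->; bba->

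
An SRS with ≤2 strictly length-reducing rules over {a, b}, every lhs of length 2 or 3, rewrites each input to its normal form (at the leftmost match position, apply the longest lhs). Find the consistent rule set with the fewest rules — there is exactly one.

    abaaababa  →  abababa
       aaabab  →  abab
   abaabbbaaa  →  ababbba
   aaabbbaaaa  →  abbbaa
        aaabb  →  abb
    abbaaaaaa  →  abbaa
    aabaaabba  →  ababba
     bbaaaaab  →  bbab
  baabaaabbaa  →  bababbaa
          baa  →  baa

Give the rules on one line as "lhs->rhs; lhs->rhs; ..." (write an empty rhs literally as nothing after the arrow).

aaa->a; aab->ab

  | abaaababa => abababa
  | aaabab => abab
  | abaabbbaaa => ababbbaaa => ababbba
  | aaabbbaaaa => abbbaaaa => abbbaa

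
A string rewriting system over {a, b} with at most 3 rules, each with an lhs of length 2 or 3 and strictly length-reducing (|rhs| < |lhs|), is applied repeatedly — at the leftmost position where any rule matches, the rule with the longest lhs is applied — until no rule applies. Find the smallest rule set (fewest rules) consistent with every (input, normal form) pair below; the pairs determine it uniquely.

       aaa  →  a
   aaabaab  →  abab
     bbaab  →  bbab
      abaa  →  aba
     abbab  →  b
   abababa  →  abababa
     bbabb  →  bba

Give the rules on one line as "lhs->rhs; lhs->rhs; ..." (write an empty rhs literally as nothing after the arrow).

aa->; abb->a; baa->ba

  | aaa => a
  | aaabaab => abaab => abab
  | bbaab => bbab
  | abaa => aba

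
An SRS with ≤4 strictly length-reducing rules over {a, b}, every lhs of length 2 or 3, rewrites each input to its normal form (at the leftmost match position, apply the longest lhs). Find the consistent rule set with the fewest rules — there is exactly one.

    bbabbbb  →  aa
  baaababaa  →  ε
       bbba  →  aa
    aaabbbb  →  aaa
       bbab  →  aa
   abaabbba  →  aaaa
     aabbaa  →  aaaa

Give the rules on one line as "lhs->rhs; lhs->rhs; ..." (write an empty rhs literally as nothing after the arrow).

  | bbabbbb => aabbbb => aabbb => aabb => aab => aa
  | baaababaa => baababaa => bababaa => babaa => baa => ba => ε
  | bbba => aba => aa
  | aaabbbb => aaabbb => aaabb => aaab => aaa

ab->a; ba->; baa->ba; bb->a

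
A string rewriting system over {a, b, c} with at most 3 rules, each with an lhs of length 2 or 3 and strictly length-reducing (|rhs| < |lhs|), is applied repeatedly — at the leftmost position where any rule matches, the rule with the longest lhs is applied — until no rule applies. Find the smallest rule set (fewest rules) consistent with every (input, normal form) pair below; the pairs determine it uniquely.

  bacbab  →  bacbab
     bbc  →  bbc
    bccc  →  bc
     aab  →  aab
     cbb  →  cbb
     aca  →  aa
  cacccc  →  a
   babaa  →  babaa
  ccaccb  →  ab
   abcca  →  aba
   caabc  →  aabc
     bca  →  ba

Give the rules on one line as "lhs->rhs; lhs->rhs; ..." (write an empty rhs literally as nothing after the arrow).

  | bacbab
  | bbc
  | bccc => bc
  | aab

ca->a; cc->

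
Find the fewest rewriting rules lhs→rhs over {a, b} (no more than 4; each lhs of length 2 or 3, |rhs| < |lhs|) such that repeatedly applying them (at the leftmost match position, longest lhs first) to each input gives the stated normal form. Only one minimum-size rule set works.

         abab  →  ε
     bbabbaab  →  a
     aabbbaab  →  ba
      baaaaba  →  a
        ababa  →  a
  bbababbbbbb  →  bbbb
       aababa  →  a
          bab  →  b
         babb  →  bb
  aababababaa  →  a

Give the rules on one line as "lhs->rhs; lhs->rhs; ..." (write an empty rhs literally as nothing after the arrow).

  | abab => ab => ε
  | bbabbaab => aabbaab => babaab => baab => bba => aa => a
  | aabbbaab => babbaab => bbaab => aaab => aab => ba
  | baaaaba => baaaba => baaba => bbaa => aaa => aa => a

aa->a; aab->ba; ab->; bba->aa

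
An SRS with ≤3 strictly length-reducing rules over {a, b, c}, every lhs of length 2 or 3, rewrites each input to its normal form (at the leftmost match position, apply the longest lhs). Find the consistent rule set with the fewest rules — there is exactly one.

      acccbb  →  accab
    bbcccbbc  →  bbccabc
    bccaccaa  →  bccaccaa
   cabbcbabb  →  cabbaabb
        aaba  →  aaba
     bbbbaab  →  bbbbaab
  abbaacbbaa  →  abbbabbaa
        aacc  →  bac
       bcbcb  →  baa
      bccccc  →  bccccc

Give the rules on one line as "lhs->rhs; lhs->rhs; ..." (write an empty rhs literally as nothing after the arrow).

aac->ba; cb->a

  | acccbb => accab
  | bbcccbbc => bbccabc
  | bccaccaa
  | cabbcbabb => cabbaabb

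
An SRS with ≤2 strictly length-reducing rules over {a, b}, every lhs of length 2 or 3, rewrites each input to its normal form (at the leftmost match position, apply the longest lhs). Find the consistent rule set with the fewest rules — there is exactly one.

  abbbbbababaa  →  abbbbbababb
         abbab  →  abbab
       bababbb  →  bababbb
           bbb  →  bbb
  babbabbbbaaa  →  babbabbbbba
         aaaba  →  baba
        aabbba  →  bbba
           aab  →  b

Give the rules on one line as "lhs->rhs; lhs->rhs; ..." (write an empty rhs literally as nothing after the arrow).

aa->b; aab->b

  | abbbbbababaa => abbbbbababb
  | abbab
  | bababbb
  | bbb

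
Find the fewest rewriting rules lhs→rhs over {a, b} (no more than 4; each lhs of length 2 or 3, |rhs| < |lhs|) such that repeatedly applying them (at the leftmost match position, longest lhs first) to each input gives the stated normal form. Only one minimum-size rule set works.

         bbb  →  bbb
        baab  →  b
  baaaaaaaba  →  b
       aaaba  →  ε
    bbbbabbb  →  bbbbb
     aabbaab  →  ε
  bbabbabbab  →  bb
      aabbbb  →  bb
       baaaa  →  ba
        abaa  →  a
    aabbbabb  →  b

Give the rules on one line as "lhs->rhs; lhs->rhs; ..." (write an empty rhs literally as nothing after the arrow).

  | bbb
  | baab => bab => b
  | baaaaaaaba => baaaaaaba => baaaaaba => baaaaba => baaaba => baaba => baba => b
  | aaaba => aaba => aba => ε

aa->a; ab->; aba->; abb->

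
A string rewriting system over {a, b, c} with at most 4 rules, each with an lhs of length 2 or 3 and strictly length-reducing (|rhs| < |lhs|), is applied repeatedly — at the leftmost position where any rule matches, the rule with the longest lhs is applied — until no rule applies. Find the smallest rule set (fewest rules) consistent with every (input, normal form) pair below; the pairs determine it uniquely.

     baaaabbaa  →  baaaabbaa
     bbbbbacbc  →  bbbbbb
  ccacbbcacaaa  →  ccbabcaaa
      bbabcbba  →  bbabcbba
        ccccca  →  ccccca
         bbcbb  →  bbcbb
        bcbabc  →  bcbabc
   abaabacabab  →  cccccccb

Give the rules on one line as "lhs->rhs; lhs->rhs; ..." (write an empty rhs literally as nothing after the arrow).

aba->cc; ac->; acb->ba

  | baaaabbaa
  | bbbbbacbc => bbbbbbac => bbbbbb
  | ccacbbcacaaa => ccbabcacaaa => ccbabcaaa
  | bbabcbba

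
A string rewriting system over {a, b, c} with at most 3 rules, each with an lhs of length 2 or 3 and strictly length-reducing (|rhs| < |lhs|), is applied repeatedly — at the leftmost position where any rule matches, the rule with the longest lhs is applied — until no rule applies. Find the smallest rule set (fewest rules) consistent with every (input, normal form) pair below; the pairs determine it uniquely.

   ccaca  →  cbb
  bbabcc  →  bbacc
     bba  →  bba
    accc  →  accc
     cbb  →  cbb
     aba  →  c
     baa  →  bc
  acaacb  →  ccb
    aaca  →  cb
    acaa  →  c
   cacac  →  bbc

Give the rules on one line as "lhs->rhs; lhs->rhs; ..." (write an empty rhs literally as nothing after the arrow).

  | ccaca => cbca => cbb
  | bbabcc => bbacc
  | bba
  | accc

aa->c; ab->a; ca->b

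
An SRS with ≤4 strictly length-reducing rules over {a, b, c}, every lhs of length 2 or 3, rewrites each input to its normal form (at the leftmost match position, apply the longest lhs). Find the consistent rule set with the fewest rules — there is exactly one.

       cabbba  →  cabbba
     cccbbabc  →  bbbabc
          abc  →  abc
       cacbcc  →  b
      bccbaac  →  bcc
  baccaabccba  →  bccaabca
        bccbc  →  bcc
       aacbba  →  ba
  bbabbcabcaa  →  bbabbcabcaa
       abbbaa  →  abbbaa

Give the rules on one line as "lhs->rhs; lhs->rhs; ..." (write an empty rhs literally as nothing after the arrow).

  | cabbba
  | cccbbabc => bbbabc
  | abc
  | cacbcc => ccbcc => ccc => b

ac->c; cb->; ccc->b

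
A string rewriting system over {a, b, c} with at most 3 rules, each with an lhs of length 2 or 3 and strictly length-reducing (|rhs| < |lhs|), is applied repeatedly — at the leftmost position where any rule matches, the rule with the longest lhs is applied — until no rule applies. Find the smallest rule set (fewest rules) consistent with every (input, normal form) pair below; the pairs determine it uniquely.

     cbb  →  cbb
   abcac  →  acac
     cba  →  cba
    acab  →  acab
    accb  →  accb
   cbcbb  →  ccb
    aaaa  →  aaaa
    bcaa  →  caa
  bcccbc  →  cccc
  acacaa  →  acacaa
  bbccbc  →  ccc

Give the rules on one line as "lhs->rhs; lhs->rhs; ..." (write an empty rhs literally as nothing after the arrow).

  | cbb
  | abcac => acac
  | cba
  | acab

bc->c; bcb->c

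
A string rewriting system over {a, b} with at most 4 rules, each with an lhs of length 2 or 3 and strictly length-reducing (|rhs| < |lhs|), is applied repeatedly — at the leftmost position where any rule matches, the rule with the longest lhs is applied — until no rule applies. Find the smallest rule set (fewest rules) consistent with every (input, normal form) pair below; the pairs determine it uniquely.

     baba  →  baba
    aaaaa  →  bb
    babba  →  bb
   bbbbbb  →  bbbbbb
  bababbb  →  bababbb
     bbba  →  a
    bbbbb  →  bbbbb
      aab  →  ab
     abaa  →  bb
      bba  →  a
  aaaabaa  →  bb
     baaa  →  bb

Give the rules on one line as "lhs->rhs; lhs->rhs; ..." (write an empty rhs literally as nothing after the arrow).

  | baba
  | aaaaa => bbaa => aaa => bb
  | babba => baaa => aaa => bb
  | bbbbbb

aa->a; aaa->bb; baa->aa; bba->aa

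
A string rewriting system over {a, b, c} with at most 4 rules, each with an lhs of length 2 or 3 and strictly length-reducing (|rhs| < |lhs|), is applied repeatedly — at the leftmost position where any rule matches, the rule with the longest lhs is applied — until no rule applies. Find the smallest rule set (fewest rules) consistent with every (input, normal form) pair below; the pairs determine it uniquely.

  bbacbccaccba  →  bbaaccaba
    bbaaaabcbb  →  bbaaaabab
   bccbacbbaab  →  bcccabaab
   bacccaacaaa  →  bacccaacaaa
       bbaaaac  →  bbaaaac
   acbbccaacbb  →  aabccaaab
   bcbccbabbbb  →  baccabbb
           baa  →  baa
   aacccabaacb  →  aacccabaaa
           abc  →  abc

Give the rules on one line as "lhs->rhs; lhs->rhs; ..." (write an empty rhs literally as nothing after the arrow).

cac->ca; cb->a; cba->cc

  | bbacbccaccba => bbaaccaccba => bbaaccacba => bbaaccaba
  | bbaaaabcbb => bbaaaabab
  | bccbacbbaab => bccccbbaab => bcccabaab
  | bacccaacaaa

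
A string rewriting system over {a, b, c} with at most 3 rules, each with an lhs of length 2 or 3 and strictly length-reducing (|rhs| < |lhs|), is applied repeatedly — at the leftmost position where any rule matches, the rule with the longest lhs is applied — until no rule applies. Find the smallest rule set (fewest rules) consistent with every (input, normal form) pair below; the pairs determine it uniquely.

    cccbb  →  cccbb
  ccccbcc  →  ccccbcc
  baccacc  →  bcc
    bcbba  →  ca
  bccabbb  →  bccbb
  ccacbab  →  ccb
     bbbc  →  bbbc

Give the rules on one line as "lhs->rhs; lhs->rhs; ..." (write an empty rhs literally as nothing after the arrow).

  | cccbb
  | ccccbcc
  | baccacc => bcacc => bcc
  | bcbba => caba => ca

ab->; ac->; bcb->ca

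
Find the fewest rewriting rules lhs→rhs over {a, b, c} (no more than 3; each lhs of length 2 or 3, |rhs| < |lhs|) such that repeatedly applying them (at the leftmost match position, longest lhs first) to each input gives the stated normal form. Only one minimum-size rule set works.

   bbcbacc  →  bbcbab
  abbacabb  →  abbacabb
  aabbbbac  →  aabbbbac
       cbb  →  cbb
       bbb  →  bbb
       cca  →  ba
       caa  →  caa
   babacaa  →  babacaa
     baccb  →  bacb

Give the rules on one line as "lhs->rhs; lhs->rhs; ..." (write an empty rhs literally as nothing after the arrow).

  | bbcbacc => bbcbab
  | abbacabb
  | aabbbbac
  | cbb

cc->b; ccb->cb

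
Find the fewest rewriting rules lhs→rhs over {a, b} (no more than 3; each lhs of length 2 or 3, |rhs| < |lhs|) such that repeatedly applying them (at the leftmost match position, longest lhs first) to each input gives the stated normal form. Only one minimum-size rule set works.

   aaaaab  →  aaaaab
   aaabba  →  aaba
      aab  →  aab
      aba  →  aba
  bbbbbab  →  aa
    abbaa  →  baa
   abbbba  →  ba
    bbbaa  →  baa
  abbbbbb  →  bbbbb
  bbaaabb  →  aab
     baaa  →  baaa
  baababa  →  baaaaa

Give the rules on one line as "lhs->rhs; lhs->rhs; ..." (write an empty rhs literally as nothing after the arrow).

  | aaaaab
  | aaabba => aaba
  | aab
  | aba

abb->b; bab->aa; bba->a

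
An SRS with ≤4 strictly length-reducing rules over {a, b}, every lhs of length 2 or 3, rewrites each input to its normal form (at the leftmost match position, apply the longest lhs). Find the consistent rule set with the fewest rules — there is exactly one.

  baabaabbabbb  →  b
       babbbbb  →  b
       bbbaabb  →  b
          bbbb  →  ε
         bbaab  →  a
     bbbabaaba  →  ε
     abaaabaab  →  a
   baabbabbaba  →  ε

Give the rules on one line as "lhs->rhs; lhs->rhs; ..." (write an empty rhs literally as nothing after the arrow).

  | baabaabbabbb => abaabbabbb => abbabbb => babbb => bbb => b
  | babbbbb => bbbbb => bbb => b
  | bbbaabb => baabb => abb => b
  | bbbb => bb => ε

ab->; aba->; ba->; bb->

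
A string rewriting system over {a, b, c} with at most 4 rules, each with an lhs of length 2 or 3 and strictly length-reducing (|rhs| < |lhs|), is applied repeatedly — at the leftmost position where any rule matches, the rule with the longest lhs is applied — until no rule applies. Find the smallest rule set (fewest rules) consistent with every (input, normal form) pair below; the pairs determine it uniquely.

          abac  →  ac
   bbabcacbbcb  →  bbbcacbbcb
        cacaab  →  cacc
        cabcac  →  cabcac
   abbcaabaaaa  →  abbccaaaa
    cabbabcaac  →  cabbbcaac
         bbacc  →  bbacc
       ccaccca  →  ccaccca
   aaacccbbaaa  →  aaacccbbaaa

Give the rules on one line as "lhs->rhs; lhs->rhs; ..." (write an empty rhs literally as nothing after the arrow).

  | abac => ac
  | bbabcacbbcb => bbbcacbbcb
  | cacaab => cacc
  | cabcac

aab->c; aba->a; bab->bb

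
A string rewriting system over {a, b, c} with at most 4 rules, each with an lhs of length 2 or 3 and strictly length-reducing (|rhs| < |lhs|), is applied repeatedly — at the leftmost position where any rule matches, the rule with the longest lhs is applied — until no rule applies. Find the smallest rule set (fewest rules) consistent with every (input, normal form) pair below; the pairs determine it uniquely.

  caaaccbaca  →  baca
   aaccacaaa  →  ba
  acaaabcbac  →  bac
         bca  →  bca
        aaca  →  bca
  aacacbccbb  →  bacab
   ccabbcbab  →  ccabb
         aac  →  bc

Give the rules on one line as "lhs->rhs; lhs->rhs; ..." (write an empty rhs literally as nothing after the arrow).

  | caaaccbaca => cbaccbaca => aaccbaca => bccbaca => bcaaca => bcbca => baca
  | aaccacaaa => bccacaaa => bccacba => bccaaa => bccba => bcaa => bcb => ba
  | acaaabcbac => acbabcbac => aaabcbac => babcbac => babaac => bac
  | bca

aa->b; baa->; cb->a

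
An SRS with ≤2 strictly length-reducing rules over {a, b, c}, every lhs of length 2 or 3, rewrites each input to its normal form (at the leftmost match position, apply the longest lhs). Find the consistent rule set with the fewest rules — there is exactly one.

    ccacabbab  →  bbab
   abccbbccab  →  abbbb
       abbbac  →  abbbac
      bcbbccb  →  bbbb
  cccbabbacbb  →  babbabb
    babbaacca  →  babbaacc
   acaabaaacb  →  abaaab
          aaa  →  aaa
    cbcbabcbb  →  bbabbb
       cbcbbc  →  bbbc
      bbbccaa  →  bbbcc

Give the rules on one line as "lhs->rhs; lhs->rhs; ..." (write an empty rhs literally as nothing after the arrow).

  | ccacabbab => cccabbab => cccbbab => ccbbab => cbbab => bbab
  | abccbbccab => abcbbccab => abbbccab => abbbccb => abbbcb => abbbb
  | abbbac
  | bcbbccb => bbbccb => bbbcb => bbbb

ca->c; cb->b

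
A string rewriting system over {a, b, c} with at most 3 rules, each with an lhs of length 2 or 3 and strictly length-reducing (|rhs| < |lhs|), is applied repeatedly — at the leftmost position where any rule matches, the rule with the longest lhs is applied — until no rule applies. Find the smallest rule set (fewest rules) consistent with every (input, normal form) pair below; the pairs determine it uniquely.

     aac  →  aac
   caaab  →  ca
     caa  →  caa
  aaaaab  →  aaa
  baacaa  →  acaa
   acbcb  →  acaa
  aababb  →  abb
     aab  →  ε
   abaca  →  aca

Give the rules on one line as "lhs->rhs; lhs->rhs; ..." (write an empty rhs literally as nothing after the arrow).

  | aac
  | caaab => ca
  | caa
  | aaaaab => aaa

aab->; ba->; bcb->aa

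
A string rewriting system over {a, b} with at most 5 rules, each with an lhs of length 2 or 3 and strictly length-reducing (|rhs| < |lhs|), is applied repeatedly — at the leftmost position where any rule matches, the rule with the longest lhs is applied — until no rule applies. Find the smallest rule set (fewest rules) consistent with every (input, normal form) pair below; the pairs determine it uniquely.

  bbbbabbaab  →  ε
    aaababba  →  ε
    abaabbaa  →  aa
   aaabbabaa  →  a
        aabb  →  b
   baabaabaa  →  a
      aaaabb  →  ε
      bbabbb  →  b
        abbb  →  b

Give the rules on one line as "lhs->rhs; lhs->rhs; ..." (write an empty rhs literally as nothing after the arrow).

  | bbbbabbaab => bbabbaab => abbaab => bbaab => aab => ε
  | aaababba => aabba => ba => ε
  | abaabbaa => baabbaa => abbaa => bbaa => aa
  | aaabbabaa => ababaa => babaa => baa => a

aab->; ab->b; ba->; bb->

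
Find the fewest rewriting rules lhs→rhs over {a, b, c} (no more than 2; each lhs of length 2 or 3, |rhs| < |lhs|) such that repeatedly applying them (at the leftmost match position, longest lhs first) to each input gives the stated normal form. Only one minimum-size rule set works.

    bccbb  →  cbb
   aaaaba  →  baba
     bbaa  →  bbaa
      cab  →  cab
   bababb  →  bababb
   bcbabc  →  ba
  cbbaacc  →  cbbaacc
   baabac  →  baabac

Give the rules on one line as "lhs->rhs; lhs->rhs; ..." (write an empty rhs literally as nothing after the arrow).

  | bccbb => cbb
  | aaaaba => baba
  | bbaa
  | cab

aaa->b; bc->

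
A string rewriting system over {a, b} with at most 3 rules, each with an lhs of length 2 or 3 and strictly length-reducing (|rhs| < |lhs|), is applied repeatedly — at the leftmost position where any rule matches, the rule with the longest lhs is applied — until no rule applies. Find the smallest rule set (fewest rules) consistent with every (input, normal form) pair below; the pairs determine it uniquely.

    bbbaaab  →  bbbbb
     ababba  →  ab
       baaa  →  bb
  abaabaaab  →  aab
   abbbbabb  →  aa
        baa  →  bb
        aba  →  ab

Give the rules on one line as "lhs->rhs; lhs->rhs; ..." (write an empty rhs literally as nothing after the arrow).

  | bbbaaab => bbbbab => bbbbb
  | ababba => abbba => aba => ab
  | baaa => bba => bb
  | abaabaaab => abbbaaab => abaaab => abbab => aab

abb->a; ba->b; baa->bb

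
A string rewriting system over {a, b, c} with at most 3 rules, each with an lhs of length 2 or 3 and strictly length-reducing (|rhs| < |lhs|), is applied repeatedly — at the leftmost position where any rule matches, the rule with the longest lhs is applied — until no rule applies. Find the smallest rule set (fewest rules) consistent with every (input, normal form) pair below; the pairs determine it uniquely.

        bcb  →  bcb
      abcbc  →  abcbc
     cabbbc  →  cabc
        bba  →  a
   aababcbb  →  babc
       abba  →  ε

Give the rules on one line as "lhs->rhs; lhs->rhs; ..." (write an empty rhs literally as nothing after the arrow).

  | bcb
  | abcbc
  | cabbbc => cabc
  | bba => a

aa->; bb->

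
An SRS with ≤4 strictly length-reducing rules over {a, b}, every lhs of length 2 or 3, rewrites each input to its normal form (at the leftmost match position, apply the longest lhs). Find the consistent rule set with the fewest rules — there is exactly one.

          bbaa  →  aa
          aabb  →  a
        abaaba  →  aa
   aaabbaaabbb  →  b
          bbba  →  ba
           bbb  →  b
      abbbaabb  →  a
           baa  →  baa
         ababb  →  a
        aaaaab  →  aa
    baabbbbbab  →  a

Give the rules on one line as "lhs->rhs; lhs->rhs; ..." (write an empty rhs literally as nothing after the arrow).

  | bbaa => aa
  | aabb => ab => a
  | abaaba => aaaba => aaba => aaa => aa
  | aaabbaaabbb => aabbaaabbb => abaaabbb => aaaabbb => aaabbb => aabbb => abb => b

aaa->aa; ab->a; abb->b; bb->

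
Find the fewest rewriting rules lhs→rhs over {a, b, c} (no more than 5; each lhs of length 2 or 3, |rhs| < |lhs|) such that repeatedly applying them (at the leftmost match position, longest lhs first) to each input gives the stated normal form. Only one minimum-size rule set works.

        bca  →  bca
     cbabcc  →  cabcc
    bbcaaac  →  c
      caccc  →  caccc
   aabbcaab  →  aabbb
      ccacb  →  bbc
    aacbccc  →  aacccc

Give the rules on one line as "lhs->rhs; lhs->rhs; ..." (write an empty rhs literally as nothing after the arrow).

  | bca
  | cbabcc => cabcc
  | bbcaaac => bbac => c
  | caccc

bba->; caa->; cb->c; cca->bb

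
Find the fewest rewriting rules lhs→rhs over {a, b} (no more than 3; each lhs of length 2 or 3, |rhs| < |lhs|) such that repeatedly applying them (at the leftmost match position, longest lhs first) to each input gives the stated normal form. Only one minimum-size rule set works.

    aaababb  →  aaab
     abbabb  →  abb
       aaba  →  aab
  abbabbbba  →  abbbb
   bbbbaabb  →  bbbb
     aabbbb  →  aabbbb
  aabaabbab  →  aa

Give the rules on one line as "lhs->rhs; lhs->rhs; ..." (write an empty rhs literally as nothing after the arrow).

ba->b; bab->

  | aaababb => aaab
  | abbabb => abb
  | aaba => aab
  | abbabbbba => abbbba => abbbb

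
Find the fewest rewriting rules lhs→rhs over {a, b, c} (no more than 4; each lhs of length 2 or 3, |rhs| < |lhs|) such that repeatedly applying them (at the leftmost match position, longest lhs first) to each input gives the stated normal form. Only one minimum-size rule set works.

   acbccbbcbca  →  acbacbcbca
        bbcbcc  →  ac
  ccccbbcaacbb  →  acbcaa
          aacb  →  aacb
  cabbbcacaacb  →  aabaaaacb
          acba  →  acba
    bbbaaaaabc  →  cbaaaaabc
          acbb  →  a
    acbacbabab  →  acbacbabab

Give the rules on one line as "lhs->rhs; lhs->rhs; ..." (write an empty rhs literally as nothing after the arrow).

bb->c; cac->aa; cc->; ccb->ac

  | acbccbbcbca => acbacbcbca
  | bbcbcc => ccbcc => accc => ac
  | ccccbbcaacbb => ccbbcaacbb => acbcaacbb => acbcaacc => acbcaa
  | aacb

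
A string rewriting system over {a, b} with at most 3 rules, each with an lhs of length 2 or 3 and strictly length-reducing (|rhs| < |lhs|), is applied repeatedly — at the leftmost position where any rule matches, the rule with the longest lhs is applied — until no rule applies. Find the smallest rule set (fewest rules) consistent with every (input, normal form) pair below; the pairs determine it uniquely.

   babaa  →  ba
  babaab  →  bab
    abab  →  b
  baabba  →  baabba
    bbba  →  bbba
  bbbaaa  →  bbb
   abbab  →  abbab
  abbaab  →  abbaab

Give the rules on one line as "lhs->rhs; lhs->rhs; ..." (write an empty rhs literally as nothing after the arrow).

aaa->; aba->

  | babaa => ba
  | babaab => bab
  | abab => b
  | baabba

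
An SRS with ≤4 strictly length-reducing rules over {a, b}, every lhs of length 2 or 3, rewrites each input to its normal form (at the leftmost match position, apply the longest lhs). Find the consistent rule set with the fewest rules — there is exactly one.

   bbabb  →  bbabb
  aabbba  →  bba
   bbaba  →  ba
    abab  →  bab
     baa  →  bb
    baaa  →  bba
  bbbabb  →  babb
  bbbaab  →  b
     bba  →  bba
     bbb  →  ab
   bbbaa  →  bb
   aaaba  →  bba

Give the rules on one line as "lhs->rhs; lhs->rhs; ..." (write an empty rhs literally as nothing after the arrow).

aa->b; aab->; aba->ba; bbb->ab

  | bbabb
  | aabbba => bba
  | bbaba => bbba => aba => ba
  | abab => bab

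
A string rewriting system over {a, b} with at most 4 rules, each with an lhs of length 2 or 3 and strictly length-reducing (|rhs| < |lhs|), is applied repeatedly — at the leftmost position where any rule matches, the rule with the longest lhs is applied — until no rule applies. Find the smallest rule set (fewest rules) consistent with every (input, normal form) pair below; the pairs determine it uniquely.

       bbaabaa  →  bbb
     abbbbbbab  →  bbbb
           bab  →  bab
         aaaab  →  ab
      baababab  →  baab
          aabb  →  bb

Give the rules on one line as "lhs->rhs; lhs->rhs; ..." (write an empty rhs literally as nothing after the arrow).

  | bbaabaa => ababaa => bbbaa => baba => bbb
  | abbbbbbab => babbbbab => bbabbab => abbbab => babab => bbbb
  | bab
  | aaaab => ab

aaa->; aba->bb; abb->ba; bba->ab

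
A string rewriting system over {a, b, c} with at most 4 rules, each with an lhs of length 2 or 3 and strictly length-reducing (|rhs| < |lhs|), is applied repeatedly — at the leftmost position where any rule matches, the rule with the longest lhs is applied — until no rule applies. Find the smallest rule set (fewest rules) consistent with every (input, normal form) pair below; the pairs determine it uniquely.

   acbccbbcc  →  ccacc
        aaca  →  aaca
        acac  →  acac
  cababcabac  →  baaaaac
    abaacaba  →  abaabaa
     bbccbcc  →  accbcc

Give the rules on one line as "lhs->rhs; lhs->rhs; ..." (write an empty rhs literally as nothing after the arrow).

  | acbccbbcc => ccbbcc => ccacc
  | aaca
  | acac
  | cababcabac => baabcabac => baabbaac => baaaaac

acb->; bb->a; cab->ba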